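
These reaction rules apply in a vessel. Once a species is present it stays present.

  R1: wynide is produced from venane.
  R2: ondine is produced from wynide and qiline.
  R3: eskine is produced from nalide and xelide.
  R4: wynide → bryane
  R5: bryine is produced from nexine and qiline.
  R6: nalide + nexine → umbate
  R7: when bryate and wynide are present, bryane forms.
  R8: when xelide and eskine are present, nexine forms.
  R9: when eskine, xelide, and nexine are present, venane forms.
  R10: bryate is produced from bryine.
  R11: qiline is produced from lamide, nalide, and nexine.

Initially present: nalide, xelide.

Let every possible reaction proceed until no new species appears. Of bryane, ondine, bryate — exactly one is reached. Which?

nalide and xelide present → eskine forms (R3).
xelide and eskine present → nexine forms (R8).
eskine, xelide, and nexine present → venane forms (R9).
venane present → wynide forms (R1).
wynide present → bryane forms (R4).
ondine would need wynide and qiline (R2), but qiline never forms. bryate would need bryine (R10), but bryine never forms.

bryane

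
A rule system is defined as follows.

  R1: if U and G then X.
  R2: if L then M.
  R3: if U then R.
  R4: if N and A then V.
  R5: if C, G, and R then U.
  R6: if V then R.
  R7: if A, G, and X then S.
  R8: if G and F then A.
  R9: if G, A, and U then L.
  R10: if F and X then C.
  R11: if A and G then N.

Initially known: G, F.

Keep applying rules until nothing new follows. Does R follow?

Yes

From G and F, R8 gives A.
A and G hold, so N follows (R11).
From N and A, R4 gives V.
V holds, so R follows (R6).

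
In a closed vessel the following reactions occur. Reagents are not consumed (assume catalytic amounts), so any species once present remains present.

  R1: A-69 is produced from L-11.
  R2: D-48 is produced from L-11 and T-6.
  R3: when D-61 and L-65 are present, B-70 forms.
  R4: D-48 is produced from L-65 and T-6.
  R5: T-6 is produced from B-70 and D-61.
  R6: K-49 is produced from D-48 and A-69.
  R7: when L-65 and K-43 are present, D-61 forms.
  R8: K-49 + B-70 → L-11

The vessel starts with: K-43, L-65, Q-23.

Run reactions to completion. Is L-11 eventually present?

No

L-11 would need K-49 and B-70 (R8), but K-49 never forms.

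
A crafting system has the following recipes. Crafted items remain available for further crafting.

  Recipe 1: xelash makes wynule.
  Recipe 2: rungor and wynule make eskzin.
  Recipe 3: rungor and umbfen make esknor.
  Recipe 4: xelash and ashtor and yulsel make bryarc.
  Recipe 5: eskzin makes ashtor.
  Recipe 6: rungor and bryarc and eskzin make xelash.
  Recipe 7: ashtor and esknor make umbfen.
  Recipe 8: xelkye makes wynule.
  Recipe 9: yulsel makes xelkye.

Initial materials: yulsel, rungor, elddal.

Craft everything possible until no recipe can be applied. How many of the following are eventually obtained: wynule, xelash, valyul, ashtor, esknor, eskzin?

3

Using Recipe 9, yulsel makes xelkye.
Using Recipe 8, xelkye makes wynule.
Using Recipe 2, rungor and wynule make eskzin.
Using Recipe 5, eskzin makes ashtor.
wynule: reached.
xelash would need rungor, bryarc, and eskzin (Recipe 6), but bryarc is never obtained.
No rule produces valyul, and it is not given.
ashtor: reached.
esknor would need rungor and umbfen (Recipe 3), but umbfen is never obtained.
eskzin: reached.
Reached: wynule, ashtor, and eskzin — 3 of the 6.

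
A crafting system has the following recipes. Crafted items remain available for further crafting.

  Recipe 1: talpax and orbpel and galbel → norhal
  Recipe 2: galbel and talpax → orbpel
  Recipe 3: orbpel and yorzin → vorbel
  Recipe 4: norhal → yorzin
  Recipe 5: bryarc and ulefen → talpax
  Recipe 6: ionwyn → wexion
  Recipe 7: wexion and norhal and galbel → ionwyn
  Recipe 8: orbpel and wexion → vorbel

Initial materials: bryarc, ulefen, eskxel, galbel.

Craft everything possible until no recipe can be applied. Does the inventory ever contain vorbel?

Yes

Using Recipe 5, bryarc and ulefen make talpax.
galbel and talpax → orbpel (Recipe 2).
talpax and orbpel and galbel → norhal (Recipe 1).
Using Recipe 4, norhal makes yorzin.
Using Recipe 3, orbpel and yorzin make vorbel.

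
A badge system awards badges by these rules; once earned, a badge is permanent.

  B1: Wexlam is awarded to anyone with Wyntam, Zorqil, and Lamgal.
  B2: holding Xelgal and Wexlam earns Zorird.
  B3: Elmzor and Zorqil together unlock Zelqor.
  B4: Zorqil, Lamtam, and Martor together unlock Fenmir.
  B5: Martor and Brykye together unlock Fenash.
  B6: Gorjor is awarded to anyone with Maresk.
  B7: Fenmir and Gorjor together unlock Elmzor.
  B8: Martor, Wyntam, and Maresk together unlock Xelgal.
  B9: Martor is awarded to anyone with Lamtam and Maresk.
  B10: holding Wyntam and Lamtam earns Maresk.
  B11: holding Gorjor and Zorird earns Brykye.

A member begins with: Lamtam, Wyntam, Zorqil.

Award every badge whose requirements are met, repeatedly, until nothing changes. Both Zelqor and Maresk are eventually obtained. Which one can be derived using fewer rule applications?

Maresk

Maresk: With Wyntam and Lamtam, Maresk is earned (B10). [1 rule application]
Zelqor: With Wyntam and Lamtam, Maresk is earned (B10). With Maresk, Gorjor is earned (B6). With Lamtam and Maresk, Martor is earned (B9). With Zorqil, Lamtam, and Martor, Fenmir is earned (B4). With Fenmir and Gorjor, Elmzor is earned (B7). With Elmzor and Zorqil, Zelqor is earned (B3). [6 rule applications]
Maresk needs fewer.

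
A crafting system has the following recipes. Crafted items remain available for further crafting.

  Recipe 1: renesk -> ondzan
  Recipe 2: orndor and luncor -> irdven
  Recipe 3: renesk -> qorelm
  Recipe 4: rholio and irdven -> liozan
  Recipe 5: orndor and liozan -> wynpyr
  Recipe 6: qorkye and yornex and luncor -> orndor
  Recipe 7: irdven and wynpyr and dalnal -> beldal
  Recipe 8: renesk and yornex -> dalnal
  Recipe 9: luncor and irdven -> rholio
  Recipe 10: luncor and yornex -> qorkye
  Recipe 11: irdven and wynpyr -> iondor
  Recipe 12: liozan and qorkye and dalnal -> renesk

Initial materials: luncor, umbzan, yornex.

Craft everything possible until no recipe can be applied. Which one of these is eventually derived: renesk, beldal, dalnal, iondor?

Using Recipe 10, luncor and yornex make qorkye.
qorkye and yornex and luncor -> orndor (Recipe 6).
orndor and luncor -> irdven (Recipe 2).
luncor and irdven -> rholio (Recipe 9).
Using Recipe 4, rholio and irdven make liozan.
Using Recipe 5, orndor and liozan make wynpyr.
Using Recipe 11, irdven and wynpyr make iondor.
renesk would need liozan, qorkye, and dalnal (Recipe 12), but dalnal is never obtained. beldal would need irdven, wynpyr, and dalnal (Recipe 7), but dalnal is never obtained. dalnal would need renesk and yornex (Recipe 8), but renesk is never obtained.

iondor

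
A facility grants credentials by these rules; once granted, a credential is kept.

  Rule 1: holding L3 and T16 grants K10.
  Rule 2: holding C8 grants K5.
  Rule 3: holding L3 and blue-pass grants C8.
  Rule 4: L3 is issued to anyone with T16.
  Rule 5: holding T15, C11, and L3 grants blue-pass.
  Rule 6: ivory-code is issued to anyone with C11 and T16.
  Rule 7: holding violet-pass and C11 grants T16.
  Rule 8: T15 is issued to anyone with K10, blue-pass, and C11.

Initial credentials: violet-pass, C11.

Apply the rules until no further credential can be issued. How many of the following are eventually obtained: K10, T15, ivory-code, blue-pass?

2

Holding violet-pass and C11 grants T16 (Rule 7).
Holding T16 grants L3 (Rule 4).
Holding C11 and T16 grants ivory-code (Rule 6).
Holding L3 and T16 grants K10 (Rule 1).
K10: reached.
T15 would need K10, blue-pass, and C11 (Rule 8), but blue-pass is never granted.
ivory-code: reached.
blue-pass would need T15, C11, and L3 (Rule 5), but T15 is never granted.
Reached: K10 and ivory-code — 2 of the 4.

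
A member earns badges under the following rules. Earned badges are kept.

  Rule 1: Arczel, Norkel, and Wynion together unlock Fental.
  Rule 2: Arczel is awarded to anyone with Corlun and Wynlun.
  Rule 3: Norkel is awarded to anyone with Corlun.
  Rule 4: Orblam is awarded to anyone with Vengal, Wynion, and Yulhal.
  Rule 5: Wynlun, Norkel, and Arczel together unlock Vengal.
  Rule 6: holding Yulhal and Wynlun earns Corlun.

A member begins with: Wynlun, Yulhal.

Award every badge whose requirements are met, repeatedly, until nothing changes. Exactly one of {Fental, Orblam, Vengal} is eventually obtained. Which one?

Vengal

With Yulhal and Wynlun, Corlun is earned (Rule 6).
With Corlun and Wynlun, Arczel is earned (Rule 2).
With Corlun, Norkel is earned (Rule 3).
With Wynlun, Norkel, and Arczel, Vengal is earned (Rule 5).
Fental would need Arczel, Norkel, and Wynion (Rule 1), but Wynion is never earned. Orblam would need Vengal, Wynion, and Yulhal (Rule 4), but Wynion is never earned.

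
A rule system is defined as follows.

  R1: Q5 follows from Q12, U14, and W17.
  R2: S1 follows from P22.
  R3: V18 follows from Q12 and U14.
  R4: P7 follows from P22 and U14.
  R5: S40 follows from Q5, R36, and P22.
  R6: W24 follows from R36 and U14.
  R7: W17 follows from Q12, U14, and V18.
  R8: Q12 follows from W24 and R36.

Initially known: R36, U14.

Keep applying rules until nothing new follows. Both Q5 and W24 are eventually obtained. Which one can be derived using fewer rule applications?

W24

W24: R36 and U14 hold, so W24 follows (R6). [1 rule application]
Q5: From R36 and U14, R6 gives W24. From W24 and R36, R8 gives Q12. From Q12 and U14, R3 gives V18. From Q12, U14, and V18, R7 gives W17. From Q12, U14, and W17, R1 gives Q5. [5 rule applications]
W24 needs fewer.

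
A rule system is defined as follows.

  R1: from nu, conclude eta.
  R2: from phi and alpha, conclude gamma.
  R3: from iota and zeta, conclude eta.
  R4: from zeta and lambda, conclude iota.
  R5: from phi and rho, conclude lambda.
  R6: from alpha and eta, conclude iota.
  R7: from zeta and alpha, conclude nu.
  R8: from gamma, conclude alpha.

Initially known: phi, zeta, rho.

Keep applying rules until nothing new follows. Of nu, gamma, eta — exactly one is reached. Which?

phi and rho hold, so lambda follows (R5).
From zeta and lambda, R4 gives iota.
From iota and zeta, R3 gives eta.
gamma would need phi and alpha (R2), but alpha is never established. nu would need zeta and alpha (R7), but alpha is never established.

eta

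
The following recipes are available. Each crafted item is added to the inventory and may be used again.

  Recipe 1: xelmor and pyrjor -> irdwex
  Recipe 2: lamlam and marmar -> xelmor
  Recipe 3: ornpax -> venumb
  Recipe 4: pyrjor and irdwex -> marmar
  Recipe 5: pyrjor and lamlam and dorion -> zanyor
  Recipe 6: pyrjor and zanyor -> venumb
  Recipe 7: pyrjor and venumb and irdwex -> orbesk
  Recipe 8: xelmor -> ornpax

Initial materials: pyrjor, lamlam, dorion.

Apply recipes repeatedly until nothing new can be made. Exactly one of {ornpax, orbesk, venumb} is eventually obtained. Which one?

venumb

pyrjor and lamlam and dorion -> zanyor (Recipe 5).
pyrjor and zanyor -> venumb (Recipe 6).
ornpax would need xelmor (Recipe 8), but xelmor is never obtained. orbesk would need pyrjor, venumb, and irdwex (Recipe 7), but irdwex is never obtained.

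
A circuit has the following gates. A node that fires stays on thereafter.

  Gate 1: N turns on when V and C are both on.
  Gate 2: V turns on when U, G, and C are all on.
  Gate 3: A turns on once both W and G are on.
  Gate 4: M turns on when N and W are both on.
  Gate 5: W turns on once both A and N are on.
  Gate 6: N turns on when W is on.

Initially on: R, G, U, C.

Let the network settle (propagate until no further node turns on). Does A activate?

No

A would need W and G (Gate 3), but W never turns on.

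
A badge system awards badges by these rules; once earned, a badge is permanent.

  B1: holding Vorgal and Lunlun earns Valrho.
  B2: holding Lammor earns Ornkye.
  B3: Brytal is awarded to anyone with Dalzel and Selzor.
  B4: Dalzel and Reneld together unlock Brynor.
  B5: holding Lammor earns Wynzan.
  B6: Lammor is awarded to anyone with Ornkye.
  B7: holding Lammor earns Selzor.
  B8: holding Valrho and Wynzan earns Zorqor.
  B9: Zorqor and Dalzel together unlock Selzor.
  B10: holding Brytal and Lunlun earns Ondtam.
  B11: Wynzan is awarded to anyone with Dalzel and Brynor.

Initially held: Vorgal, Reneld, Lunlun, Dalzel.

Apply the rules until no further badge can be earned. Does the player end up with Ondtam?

Yes

With Dalzel and Reneld, Brynor is earned (B4).
With Vorgal and Lunlun, Valrho is earned (B1).
With Dalzel and Brynor, Wynzan is earned (B11).
With Valrho and Wynzan, Zorqor is earned (B8).
With Zorqor and Dalzel, Selzor is earned (B9).
With Dalzel and Selzor, Brytal is earned (B3).
With Brytal and Lunlun, Ondtam is earned (B10).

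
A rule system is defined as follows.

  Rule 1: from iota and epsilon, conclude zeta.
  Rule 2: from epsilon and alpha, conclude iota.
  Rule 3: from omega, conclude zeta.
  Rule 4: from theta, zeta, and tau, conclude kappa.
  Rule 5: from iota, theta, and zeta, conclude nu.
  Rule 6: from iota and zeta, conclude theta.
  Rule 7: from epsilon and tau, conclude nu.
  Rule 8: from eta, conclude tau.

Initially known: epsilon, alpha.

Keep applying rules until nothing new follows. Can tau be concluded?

No

tau would need eta (Rule 8), but eta is never established.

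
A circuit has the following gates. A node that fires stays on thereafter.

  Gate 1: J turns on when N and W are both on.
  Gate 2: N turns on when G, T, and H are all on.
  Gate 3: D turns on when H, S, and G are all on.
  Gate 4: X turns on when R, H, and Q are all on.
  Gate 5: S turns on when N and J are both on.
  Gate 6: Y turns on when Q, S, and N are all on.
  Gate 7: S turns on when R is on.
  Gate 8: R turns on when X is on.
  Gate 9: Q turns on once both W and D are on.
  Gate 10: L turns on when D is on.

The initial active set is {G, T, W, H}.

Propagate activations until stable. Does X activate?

No

X would need R, H, and Q (Gate 4), but R never turns on.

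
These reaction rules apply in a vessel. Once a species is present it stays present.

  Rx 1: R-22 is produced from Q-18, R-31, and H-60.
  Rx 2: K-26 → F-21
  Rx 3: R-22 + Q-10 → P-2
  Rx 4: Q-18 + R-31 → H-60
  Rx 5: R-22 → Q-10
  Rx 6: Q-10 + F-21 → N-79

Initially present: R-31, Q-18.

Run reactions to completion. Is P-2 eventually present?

Q-18 and R-31 present → H-60 forms (Rx 4).
Q-18, R-31, and H-60 present → R-22 forms (Rx 1).
R-22 present → Q-10 forms (Rx 5).
R-22 and Q-10 present → P-2 forms (Rx 3).

Yes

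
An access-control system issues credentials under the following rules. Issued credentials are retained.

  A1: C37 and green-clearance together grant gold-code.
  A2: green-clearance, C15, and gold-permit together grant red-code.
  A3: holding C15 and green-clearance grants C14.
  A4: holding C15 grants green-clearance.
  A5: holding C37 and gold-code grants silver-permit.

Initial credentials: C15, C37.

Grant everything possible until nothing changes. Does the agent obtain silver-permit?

Yes

Holding C15 grants green-clearance (A4).
Holding C37 and green-clearance grants gold-code (A1).
Holding C37 and gold-code grants silver-permit (A5).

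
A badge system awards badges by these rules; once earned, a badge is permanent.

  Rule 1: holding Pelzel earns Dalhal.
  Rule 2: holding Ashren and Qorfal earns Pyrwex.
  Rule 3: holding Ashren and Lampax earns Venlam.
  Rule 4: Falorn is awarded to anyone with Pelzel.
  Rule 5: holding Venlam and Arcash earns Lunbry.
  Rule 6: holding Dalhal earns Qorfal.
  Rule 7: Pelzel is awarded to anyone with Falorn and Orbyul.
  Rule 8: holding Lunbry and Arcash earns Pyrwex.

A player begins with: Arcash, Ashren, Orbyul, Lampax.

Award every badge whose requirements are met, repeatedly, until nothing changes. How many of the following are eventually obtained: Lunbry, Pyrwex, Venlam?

With Ashren and Lampax, Venlam is earned (Rule 3).
With Venlam and Arcash, Lunbry is earned (Rule 5).
With Lunbry and Arcash, Pyrwex is earned (Rule 8).
Lunbry: reached.
Pyrwex: reached.
Venlam: reached.
All 3 are reached.

3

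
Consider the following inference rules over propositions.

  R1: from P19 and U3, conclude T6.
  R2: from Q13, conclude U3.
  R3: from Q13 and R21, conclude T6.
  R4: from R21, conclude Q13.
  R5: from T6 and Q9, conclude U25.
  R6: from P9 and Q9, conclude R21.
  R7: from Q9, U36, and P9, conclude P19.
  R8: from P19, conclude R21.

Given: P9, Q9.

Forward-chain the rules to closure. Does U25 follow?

Yes

From P9 and Q9, R6 gives R21.
From R21, R4 gives Q13.
Q13 and R21 hold, so T6 follows (R3).
T6 and Q9 hold, so U25 follows (R5).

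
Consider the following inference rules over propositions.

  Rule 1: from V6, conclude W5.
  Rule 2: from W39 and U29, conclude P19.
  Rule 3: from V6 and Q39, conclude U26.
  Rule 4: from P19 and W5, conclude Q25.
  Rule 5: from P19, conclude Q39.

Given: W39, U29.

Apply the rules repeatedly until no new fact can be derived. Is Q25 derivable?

Q25 would need P19 and W5 (Rule 4), but W5 is never established.

No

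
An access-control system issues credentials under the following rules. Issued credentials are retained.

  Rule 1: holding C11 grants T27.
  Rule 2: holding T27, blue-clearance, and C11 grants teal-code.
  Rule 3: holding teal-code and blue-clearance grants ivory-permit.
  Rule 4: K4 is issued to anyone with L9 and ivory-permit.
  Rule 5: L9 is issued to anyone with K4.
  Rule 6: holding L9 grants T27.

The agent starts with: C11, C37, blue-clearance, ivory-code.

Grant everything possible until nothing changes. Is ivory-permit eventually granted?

Yes

Holding C11 grants T27 (Rule 1).
Holding T27, blue-clearance, and C11 grants teal-code (Rule 2).
Holding teal-code and blue-clearance grants ivory-permit (Rule 3).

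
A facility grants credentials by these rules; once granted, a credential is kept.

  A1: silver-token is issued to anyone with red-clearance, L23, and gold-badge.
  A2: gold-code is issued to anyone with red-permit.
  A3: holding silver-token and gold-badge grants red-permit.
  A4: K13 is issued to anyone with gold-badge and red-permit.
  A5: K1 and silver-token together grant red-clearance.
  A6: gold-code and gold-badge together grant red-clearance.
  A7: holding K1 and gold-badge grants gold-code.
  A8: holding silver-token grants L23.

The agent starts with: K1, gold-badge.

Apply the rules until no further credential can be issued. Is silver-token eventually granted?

silver-token would need red-clearance, L23, and gold-badge (A1), but L23 is never granted.

No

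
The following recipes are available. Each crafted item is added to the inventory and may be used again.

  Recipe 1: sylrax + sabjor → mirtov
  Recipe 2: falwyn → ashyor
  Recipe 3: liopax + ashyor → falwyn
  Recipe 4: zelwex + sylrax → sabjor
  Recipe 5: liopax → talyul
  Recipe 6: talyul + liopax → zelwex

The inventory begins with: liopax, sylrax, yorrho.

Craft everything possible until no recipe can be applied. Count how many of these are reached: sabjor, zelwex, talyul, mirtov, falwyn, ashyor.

liopax → talyul (Recipe 5).
talyul + liopax → zelwex (Recipe 6).
Using Recipe 4, zelwex and sylrax make sabjor.
sylrax + sabjor → mirtov (Recipe 1).
sabjor: reached.
zelwex: reached.
talyul: reached.
mirtov: reached.
falwyn would need liopax and ashyor (Recipe 3), but ashyor is never obtained.
ashyor would need falwyn (Recipe 2), but falwyn is never obtained.
Reached: sabjor, zelwex, talyul, and mirtov — 4 of the 6.

4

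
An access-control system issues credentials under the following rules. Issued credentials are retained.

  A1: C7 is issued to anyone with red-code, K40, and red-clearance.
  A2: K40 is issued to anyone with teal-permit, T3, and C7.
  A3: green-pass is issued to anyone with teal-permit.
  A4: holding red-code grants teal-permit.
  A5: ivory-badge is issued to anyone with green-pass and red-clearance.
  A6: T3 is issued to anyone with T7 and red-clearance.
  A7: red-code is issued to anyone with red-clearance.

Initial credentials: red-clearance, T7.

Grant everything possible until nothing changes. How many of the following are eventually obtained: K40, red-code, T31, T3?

Holding T7 and red-clearance grants T3 (A6).
Holding red-clearance grants red-code (A7).
K40 would need teal-permit, T3, and C7 (A2), but C7 is never granted.
red-code: reached.
No rule produces T31, and it is not given.
T3: reached.
Reached: red-code and T3 — 2 of the 4.

2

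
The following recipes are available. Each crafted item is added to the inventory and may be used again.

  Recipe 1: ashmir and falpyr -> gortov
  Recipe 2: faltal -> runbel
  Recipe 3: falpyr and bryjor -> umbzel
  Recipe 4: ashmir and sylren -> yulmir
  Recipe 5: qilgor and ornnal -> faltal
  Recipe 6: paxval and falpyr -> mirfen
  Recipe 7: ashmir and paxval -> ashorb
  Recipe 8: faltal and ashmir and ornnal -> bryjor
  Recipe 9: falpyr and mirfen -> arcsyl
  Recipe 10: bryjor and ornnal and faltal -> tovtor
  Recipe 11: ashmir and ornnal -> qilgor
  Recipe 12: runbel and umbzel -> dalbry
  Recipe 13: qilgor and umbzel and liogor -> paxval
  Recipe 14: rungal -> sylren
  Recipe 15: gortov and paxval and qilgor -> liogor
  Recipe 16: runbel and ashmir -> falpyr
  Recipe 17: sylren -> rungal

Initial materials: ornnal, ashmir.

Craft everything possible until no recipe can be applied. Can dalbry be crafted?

Yes

ashmir and ornnal -> qilgor (Recipe 11).
qilgor and ornnal -> faltal (Recipe 5).
faltal and ashmir and ornnal -> bryjor (Recipe 8).
Using Recipe 2, faltal makes runbel.
Using Recipe 16, runbel and ashmir make falpyr.
Using Recipe 3, falpyr and bryjor make umbzel.
Using Recipe 12, runbel and umbzel make dalbry.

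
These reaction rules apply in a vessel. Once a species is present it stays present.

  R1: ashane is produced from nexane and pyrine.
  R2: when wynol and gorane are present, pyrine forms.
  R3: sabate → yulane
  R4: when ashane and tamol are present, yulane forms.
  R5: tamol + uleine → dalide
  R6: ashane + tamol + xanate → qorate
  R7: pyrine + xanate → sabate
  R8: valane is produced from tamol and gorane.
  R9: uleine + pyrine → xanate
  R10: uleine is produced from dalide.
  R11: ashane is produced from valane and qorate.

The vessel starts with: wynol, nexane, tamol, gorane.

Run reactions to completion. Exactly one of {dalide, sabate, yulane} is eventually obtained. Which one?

wynol and gorane present → pyrine forms (R2).
nexane and pyrine present → ashane forms (R1).
ashane and tamol present → yulane forms (R4).
dalide would need tamol and uleine (R5), but uleine never forms. sabate would need pyrine and xanate (R7), but xanate never forms.

yulane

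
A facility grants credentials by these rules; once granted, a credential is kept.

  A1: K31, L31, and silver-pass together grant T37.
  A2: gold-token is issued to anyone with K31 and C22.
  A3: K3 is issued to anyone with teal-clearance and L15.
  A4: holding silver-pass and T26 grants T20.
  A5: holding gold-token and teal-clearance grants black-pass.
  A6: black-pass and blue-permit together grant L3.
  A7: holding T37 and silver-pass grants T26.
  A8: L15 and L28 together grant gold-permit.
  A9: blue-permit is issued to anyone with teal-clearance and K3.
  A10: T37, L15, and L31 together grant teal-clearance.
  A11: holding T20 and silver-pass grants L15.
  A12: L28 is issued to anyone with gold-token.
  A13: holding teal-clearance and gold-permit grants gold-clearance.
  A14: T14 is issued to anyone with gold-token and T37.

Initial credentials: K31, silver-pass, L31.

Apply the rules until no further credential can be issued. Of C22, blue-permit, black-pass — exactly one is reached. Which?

blue-permit

Holding K31, L31, and silver-pass grants T37 (A1).
Holding T37 and silver-pass grants T26 (A7).
Holding silver-pass and T26 grants T20 (A4).
Holding T20 and silver-pass grants L15 (A11).
Holding T37, L15, and L31 grants teal-clearance (A10).
Holding teal-clearance and L15 grants K3 (A3).
Holding teal-clearance and K3 grants blue-permit (A9).
No rule produces C22, and it is not given. black-pass would need gold-token and teal-clearance (A5), but gold-token is never granted.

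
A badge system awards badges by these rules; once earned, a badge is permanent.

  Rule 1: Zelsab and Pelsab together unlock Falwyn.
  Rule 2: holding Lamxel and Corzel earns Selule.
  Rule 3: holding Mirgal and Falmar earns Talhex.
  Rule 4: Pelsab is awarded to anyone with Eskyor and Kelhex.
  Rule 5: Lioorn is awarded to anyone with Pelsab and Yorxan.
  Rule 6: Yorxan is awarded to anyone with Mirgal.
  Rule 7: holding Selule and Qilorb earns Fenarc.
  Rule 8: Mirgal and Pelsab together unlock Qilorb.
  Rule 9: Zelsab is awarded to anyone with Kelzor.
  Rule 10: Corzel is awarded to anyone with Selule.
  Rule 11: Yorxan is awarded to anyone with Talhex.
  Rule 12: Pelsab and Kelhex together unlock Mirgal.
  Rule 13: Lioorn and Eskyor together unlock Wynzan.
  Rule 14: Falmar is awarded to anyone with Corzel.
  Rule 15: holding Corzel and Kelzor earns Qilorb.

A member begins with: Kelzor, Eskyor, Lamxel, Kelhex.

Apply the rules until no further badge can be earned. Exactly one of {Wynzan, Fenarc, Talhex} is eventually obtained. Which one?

Wynzan

With Eskyor and Kelhex, Pelsab is earned (Rule 4).
With Pelsab and Kelhex, Mirgal is earned (Rule 12).
With Mirgal, Yorxan is earned (Rule 6).
With Pelsab and Yorxan, Lioorn is earned (Rule 5).
With Lioorn and Eskyor, Wynzan is earned (Rule 13).
Talhex would need Mirgal and Falmar (Rule 3), but Falmar is never earned. Fenarc would need Selule and Qilorb (Rule 7), but Selule is never earned.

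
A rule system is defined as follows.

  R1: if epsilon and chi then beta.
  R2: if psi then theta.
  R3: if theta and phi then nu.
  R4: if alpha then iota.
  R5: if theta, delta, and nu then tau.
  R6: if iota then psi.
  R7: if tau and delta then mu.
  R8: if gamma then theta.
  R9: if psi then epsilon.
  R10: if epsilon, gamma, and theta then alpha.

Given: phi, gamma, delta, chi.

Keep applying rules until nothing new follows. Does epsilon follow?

epsilon would need psi (R9), but psi is never established.

No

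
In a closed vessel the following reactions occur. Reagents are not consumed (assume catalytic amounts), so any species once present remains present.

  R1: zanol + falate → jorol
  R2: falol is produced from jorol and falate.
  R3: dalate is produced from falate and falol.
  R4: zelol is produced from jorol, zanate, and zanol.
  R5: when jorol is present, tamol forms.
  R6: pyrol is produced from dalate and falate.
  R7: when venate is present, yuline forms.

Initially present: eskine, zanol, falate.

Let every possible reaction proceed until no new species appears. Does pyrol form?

zanol and falate present → jorol forms (R1).
jorol and falate present → falol forms (R2).
falate and falol present → dalate forms (R3).
dalate and falate present → pyrol forms (R6).

Yes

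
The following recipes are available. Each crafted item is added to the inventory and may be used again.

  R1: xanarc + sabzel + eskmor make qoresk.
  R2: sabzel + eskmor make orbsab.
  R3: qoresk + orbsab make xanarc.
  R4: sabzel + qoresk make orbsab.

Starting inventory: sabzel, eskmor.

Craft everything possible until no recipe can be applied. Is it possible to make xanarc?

xanarc would need qoresk and orbsab (R3), but qoresk is never obtained.

No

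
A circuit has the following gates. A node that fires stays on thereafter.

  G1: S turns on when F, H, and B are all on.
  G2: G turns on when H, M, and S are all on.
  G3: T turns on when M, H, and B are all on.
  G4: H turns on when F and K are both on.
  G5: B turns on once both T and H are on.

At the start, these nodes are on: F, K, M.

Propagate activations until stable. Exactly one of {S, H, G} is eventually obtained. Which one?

F and K are on, so H turns on (G4).
S would need F, H, and B (G1), but B never turns on. G would need H, M, and S (G2), but S never turns on.

H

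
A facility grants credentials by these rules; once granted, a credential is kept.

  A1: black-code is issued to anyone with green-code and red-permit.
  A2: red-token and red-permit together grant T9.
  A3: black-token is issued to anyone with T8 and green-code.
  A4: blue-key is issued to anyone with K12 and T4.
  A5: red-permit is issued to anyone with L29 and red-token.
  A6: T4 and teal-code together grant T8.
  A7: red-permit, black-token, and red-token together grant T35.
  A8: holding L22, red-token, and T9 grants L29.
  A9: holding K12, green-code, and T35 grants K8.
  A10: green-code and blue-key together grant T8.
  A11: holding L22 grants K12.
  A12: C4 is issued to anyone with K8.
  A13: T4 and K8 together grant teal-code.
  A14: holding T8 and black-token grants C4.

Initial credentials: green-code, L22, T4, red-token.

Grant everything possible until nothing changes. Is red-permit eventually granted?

No

red-permit would need L29 and red-token (A5), but L29 is never granted.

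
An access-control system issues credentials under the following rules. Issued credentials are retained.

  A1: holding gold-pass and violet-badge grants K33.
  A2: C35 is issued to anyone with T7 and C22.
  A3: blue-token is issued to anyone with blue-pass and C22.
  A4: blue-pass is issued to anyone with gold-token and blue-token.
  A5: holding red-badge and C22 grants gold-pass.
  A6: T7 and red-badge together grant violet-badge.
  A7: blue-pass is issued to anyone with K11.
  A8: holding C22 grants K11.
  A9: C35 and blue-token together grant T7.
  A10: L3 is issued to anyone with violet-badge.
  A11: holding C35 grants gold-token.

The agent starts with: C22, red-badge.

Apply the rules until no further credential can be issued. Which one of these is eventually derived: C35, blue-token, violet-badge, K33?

blue-token

Holding C22 grants K11 (A8).
Holding K11 grants blue-pass (A7).
Holding blue-pass and C22 grants blue-token (A3).
violet-badge would need T7 and red-badge (A6), but T7 is never granted. K33 would need gold-pass and violet-badge (A1), but violet-badge is never granted. C35 would need T7 and C22 (A2), but T7 is never granted.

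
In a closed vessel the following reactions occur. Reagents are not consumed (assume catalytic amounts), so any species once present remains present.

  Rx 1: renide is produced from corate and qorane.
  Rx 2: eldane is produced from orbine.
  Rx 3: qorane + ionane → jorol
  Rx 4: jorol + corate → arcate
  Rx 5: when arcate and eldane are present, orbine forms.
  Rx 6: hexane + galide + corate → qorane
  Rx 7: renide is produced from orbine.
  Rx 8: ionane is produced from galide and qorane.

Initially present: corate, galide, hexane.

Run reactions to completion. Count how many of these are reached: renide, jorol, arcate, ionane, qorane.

hexane, galide, and corate present → qorane forms (Rx 6).
corate and qorane present → renide forms (Rx 1).
galide and qorane present → ionane forms (Rx 8).
qorane and ionane present → jorol forms (Rx 3).
jorol and corate present → arcate forms (Rx 4).
renide: reached.
jorol: reached.
arcate: reached.
ionane: reached.
qorane: reached.
All 5 are reached.

5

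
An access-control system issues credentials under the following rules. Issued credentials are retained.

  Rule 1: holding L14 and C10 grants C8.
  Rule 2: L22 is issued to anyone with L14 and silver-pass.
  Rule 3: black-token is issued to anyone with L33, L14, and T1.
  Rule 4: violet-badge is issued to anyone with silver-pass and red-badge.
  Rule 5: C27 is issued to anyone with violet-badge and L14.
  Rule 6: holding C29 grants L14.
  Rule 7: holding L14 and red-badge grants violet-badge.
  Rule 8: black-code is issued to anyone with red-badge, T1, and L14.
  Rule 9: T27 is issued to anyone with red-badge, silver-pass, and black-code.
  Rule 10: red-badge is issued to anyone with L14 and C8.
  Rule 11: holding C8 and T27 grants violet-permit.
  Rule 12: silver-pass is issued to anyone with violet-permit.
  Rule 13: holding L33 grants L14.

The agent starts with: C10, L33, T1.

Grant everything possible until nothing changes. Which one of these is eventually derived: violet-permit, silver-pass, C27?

C27

Holding L33 grants L14 (Rule 13).
Holding L14 and C10 grants C8 (Rule 1).
Holding L14 and C8 grants red-badge (Rule 10).
Holding L14 and red-badge grants violet-badge (Rule 7).
Holding violet-badge and L14 grants C27 (Rule 5).
silver-pass would need violet-permit (Rule 12), but violet-permit is never granted. violet-permit would need C8 and T27 (Rule 11), but T27 is never granted.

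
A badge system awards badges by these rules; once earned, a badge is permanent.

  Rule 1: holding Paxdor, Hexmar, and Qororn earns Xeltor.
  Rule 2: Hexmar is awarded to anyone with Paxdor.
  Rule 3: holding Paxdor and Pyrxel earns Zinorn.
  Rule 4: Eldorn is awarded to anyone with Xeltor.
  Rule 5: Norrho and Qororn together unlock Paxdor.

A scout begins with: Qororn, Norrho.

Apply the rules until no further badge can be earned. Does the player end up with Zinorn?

No

Zinorn would need Paxdor and Pyrxel (Rule 3), but Pyrxel is never earned.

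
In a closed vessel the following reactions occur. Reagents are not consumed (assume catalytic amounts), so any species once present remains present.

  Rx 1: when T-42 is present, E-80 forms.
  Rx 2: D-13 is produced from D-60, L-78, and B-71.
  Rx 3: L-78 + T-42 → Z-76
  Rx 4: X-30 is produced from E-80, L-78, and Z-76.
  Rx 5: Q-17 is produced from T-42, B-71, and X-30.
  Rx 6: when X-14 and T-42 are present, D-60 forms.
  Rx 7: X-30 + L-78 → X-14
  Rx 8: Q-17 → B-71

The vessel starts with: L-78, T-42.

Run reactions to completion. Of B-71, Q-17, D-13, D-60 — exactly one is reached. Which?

D-60

L-78 and T-42 present → Z-76 forms (Rx 3).
T-42 present → E-80 forms (Rx 1).
E-80, L-78, and Z-76 present → X-30 forms (Rx 4).
X-30 and L-78 present → X-14 forms (Rx 7).
X-14 and T-42 present → D-60 forms (Rx 6).
B-71 would need Q-17 (Rx 8), but Q-17 never forms. Q-17 would need T-42, B-71, and X-30 (Rx 5), but B-71 never forms. D-13 would need D-60, L-78, and B-71 (Rx 2), but B-71 never forms.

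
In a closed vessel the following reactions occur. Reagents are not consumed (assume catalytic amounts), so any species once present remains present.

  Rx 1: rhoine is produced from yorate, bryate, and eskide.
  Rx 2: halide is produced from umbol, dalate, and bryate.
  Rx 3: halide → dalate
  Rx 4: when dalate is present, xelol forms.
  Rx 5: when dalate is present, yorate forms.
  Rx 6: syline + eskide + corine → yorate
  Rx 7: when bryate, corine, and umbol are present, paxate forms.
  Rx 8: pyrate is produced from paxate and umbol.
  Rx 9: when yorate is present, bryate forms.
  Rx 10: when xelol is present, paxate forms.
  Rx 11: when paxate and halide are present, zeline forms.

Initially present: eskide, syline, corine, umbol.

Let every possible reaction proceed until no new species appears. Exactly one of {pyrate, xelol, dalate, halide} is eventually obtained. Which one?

pyrate

syline, eskide, and corine present → yorate forms (Rx 6).
yorate present → bryate forms (Rx 9).
bryate, corine, and umbol present → paxate forms (Rx 7).
paxate and umbol present → pyrate forms (Rx 8).
halide would need umbol, dalate, and bryate (Rx 2), but dalate never forms. dalate would need halide (Rx 3), but halide never forms. xelol would need dalate (Rx 4), but dalate never forms.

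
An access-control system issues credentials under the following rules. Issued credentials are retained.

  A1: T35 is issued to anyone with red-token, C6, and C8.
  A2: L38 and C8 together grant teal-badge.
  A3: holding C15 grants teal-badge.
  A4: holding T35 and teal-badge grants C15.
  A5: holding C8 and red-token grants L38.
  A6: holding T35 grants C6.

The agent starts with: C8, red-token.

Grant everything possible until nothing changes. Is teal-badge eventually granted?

Holding C8 and red-token grants L38 (A5).
Holding L38 and C8 grants teal-badge (A2).

Yes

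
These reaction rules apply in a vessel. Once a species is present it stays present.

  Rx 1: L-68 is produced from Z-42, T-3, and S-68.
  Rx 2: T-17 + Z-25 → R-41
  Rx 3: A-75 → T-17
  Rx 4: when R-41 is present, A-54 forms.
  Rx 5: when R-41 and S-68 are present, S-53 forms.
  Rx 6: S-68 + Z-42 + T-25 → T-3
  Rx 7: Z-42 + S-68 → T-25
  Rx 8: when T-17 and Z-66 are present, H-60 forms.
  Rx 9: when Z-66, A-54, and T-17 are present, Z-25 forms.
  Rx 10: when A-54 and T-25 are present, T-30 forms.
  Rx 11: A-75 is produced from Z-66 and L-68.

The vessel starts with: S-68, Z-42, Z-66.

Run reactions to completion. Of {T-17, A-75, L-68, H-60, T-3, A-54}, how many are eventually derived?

Z-42 and S-68 present → T-25 forms (Rx 7).
S-68, Z-42, and T-25 present → T-3 forms (Rx 6).
Z-42, T-3, and S-68 present → L-68 forms (Rx 1).
Z-66 and L-68 present → A-75 forms (Rx 11).
A-75 present → T-17 forms (Rx 3).
T-17 and Z-66 present → H-60 forms (Rx 8).
T-17: reached.
A-75: reached.
L-68: reached.
H-60: reached.
T-3: reached.
A-54 would need R-41 (Rx 4), but R-41 never forms.
Reached: T-17, A-75, L-68, H-60, and T-3 — 5 of the 6.

5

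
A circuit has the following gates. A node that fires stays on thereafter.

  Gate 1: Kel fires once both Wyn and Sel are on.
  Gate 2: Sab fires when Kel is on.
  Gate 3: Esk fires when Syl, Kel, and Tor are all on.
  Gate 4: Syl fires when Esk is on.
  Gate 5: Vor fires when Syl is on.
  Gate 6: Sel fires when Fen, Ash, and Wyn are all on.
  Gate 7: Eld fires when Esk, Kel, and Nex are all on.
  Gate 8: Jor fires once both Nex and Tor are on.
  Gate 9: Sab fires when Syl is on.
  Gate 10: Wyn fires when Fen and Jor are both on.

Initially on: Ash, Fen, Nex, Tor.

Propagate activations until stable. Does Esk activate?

No

Esk would need Syl, Kel, and Tor (Gate 3), but Syl never turns on.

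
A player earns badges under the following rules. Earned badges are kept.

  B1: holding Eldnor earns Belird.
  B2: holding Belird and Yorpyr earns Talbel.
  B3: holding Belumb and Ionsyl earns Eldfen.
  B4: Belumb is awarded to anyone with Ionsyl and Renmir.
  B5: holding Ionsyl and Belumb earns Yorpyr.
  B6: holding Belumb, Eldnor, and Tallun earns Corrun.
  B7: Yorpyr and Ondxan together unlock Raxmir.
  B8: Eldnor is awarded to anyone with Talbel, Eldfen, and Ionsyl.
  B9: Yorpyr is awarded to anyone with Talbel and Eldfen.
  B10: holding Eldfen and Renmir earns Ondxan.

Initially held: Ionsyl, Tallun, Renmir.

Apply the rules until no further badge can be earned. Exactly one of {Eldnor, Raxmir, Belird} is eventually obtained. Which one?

Raxmir

With Ionsyl and Renmir, Belumb is earned (B4).
With Ionsyl and Belumb, Yorpyr is earned (B5).
With Belumb and Ionsyl, Eldfen is earned (B3).
With Eldfen and Renmir, Ondxan is earned (B10).
With Yorpyr and Ondxan, Raxmir is earned (B7).
Eldnor would need Talbel, Eldfen, and Ionsyl (B8), but Talbel is never earned. Belird would need Eldnor (B1), but Eldnor is never earned.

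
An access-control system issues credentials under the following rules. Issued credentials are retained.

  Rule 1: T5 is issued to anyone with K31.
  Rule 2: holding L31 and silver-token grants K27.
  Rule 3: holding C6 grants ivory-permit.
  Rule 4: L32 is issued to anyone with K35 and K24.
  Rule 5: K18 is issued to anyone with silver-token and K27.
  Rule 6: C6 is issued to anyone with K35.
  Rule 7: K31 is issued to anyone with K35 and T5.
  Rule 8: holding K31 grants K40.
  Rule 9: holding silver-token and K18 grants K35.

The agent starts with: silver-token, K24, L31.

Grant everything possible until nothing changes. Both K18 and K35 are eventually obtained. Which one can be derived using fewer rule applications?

K18

K18: Holding L31 and silver-token grants K27 (Rule 2). Holding silver-token and K27 grants K18 (Rule 5). [2 rule applications]
K35: Holding L31 and silver-token grants K27 (Rule 2). Holding silver-token and K27 grants K18 (Rule 5). Holding silver-token and K18 grants K35 (Rule 9). [3 rule applications]
K18 needs fewer.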